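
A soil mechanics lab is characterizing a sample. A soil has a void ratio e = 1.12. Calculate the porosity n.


Using the relation n = e / (1 + e)
n = 1.12 / (1 + 1.12)
n = 1.12 / 2.12
n = 0.5283


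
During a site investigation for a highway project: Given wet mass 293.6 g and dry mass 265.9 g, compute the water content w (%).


Result: 10.42 %

Derivation:
Using w = (m_wet - m_dry) / m_dry * 100
m_wet - m_dry = 293.6 - 265.9 = 27.7 g
w = 27.7 / 265.9 * 100
w = 10.42 %


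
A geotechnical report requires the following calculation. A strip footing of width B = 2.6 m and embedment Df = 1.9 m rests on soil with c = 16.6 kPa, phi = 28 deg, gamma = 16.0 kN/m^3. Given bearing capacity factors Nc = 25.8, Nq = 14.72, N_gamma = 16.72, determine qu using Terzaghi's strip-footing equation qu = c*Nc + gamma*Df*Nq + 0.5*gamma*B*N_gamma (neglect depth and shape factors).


Compute qu = c*Nc + gamma*Df*Nq + 0.5*gamma*B*N_gamma
Term 1: 16.6 * 25.8 = 428.28
Term 2: 16.0 * 1.9 * 14.72 = 447.488
Term 3: 0.5 * 16.0 * 2.6 * 16.72 = 347.776
qu = 428.28 + 447.488 + 347.776
qu = 1223.54 kPa


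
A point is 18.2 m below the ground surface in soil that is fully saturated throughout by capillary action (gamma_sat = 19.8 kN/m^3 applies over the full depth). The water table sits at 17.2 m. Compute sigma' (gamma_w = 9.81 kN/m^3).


Result: 350.55 kPa

Derivation:
Total stress = gamma_sat * depth
sigma = 19.8 * 18.2 = 360.36 kPa
Pore water pressure u = gamma_w * (depth - d_wt)
u = 9.81 * (18.2 - 17.2) = 9.81 kPa
Effective stress = sigma - u
sigma' = 360.36 - 9.81 = 350.55 kPa


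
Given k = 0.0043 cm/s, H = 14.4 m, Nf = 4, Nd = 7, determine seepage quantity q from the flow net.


Result: 0.0003538 m^3/s per m

Derivation:
Convert k to m/s for unit consistency with H:
k = 0.0043 cm/s = 0.0043 / 100 m/s = 4.3e-05 m/s
Using q = k * H * Nf / Nd
Nf / Nd = 4 / 7 = 0.5714
q = 4.3e-05 * 14.4 * 0.5714
q = 0.0003538 m^3/s per m


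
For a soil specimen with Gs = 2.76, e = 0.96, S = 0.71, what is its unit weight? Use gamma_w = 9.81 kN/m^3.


Using gamma = gamma_w * (Gs + S*e) / (1 + e)
Numerator: Gs + S*e = 2.76 + 0.71*0.96 = 3.4416
Denominator: 1 + e = 1 + 0.96 = 1.96
gamma = 9.81 * 3.4416 / 1.96
gamma = 17.226 kN/m^3


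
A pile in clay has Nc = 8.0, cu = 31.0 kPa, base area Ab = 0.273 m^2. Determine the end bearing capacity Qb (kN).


Using Qb = Nc * cu * Ab
Qb = 8.0 * 31.0 * 0.273
Qb = 67.7 kN


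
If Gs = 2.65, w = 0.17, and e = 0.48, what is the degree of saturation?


Using S = Gs * w / e
S = 2.65 * 0.17 / 0.48
S = 0.9385


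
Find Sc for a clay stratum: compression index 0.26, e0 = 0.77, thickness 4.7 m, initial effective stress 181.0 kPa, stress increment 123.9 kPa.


Result: 0.1564 m

Derivation:
Using Sc = Cc * H / (1 + e0) * log10((sigma0 + delta_sigma) / sigma0)
Stress ratio = (181.0 + 123.9) / 181.0 = 1.68453
log10(1.68453) = 0.226479
Cc * H / (1 + e0) = 0.26 * 4.7 / (1 + 0.77) = 0.690395
Sc = 0.690395 * 0.226479
Sc = 0.1564 m


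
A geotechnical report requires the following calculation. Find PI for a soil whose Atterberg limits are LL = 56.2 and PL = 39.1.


Result: 17.1

Derivation:
Using PI = LL - PL
PI = 56.2 - 39.1
PI = 17.1


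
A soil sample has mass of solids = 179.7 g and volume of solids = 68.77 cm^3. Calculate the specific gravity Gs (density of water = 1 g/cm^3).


Result: 2.613

Derivation:
Using Gs = m_s / (V_s * rho_w)
Since rho_w = 1 g/cm^3:
Gs = 179.7 / 68.77
Gs = 2.613


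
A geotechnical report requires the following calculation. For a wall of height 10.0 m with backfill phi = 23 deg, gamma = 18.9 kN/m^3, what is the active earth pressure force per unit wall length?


Compute active earth pressure coefficient:
Ka = tan^2(45 - phi/2) = tan^2(33.5) = 0.438092
Compute active force:
Pa = 0.5 * Ka * gamma * H^2
Pa = 0.5 * 0.438092 * 18.9 * 10.0^2
Pa = 414.0 kN/m


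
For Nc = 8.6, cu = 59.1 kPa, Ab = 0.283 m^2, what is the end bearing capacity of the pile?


Result: 143.84 kN

Derivation:
Using Qb = Nc * cu * Ab
Qb = 8.6 * 59.1 * 0.283
Qb = 143.84 kN


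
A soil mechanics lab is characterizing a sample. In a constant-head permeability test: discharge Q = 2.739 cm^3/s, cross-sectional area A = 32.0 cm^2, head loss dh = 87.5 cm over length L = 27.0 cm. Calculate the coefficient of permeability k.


Compute hydraulic gradient:
i = dh / L = 87.5 / 27.0 = 3.24074
Then apply Darcy's law:
k = Q / (A * i)
k = 2.739 / (32.0 * 3.24074)
k = 2.739 / 103.704
k = 0.026412 cm/s


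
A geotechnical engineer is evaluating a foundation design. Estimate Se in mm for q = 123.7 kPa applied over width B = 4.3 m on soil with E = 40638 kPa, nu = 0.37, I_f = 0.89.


Using Se = q * B * (1 - nu^2) * I_f / E
1 - nu^2 = 1 - 0.37^2 = 0.8631
Se = 123.7 * 4.3 * 0.8631 * 0.89 / 40638
Se = 0.010054 m
Convert to mm: Se = 0.010054 * 1000 = 10.054 mm


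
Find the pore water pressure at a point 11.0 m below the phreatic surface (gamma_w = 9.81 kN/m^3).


Result: 107.91 kPa

Derivation:
Using u = gamma_w * h_w
u = 9.81 * 11.0
u = 107.91 kPa


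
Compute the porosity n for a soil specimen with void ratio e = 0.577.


Result: 0.3659

Derivation:
Using the relation n = e / (1 + e)
n = 0.577 / (1 + 0.577)
n = 0.577 / 1.577
n = 0.3659


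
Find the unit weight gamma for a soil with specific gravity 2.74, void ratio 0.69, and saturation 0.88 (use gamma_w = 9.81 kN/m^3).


Result: 19.43 kN/m^3

Derivation:
Using gamma = gamma_w * (Gs + S*e) / (1 + e)
Numerator: Gs + S*e = 2.74 + 0.88*0.69 = 3.3472
Denominator: 1 + e = 1 + 0.69 = 1.69
gamma = 9.81 * 3.3472 / 1.69
gamma = 19.43 kN/m^3


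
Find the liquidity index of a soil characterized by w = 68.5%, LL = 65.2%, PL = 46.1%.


First compute the plasticity index:
PI = LL - PL = 65.2 - 46.1 = 19.1
Then compute the liquidity index:
LI = (w - PL) / PI
LI = (68.5 - 46.1) / 19.1
LI = 1.173


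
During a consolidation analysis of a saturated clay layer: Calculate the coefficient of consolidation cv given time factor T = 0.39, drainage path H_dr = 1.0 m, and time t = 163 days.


Using cv = T * H_dr^2 / t
H_dr^2 = 1.0^2 = 1.0
cv = 0.39 * 1.0 / 163
cv = 0.00239 m^2/day


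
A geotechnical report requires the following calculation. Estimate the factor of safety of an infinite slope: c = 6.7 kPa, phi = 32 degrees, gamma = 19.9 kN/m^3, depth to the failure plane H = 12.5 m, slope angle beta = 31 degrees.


Using Fs = c / (gamma*H*sin(beta)*cos(beta)) + tan(phi)/tan(beta)
Cohesion contribution = 6.7 / (19.9*12.5*sin(31)*cos(31))
Cohesion contribution = 0.0610108
Friction contribution = tan(32)/tan(31) = 1.03996
Fs = 0.0610108 + 1.03996
Fs = 1.101


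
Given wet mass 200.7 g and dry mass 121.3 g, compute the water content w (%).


Result: 65.46 %

Derivation:
Using w = (m_wet - m_dry) / m_dry * 100
m_wet - m_dry = 200.7 - 121.3 = 79.4 g
w = 79.4 / 121.3 * 100
w = 65.46 %


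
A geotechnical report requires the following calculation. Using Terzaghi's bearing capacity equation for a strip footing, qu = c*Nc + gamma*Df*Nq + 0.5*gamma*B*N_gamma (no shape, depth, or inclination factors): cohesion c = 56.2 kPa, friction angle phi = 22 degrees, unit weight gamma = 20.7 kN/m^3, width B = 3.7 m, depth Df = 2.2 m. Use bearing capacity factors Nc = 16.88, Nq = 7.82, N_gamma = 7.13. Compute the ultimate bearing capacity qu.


Compute qu = c*Nc + gamma*Df*Nq + 0.5*gamma*B*N_gamma
Term 1: 56.2 * 16.88 = 948.656
Term 2: 20.7 * 2.2 * 7.82 = 356.1228
Term 3: 0.5 * 20.7 * 3.7 * 7.13 = 273.04335
qu = 948.656 + 356.1228 + 273.04335
qu = 1577.82 kPa


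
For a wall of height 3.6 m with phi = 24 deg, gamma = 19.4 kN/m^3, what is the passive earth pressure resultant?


Compute passive earth pressure coefficient:
Kp = tan^2(45 + phi/2) = tan^2(57.0) = 2.371184
Compute passive force:
Pp = 0.5 * Kp * gamma * H^2
Pp = 0.5 * 2.371184 * 19.4 * 3.6^2
Pp = 298.09 kN/m


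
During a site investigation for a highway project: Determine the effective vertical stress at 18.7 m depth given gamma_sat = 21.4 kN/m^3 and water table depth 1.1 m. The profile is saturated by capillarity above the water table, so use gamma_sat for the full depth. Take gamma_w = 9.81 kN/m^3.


Total stress = gamma_sat * depth
sigma = 21.4 * 18.7 = 400.18 kPa
Pore water pressure u = gamma_w * (depth - d_wt)
u = 9.81 * (18.7 - 1.1) = 172.656 kPa
Effective stress = sigma - u
sigma' = 400.18 - 172.656 = 227.52 kPa


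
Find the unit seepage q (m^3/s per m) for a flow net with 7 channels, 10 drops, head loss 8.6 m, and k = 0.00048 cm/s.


Convert k to m/s for unit consistency with H:
k = 0.00048 cm/s = 0.00048 / 100 m/s = 4.8e-06 m/s
Using q = k * H * Nf / Nd
Nf / Nd = 7 / 10 = 0.7
q = 4.8e-06 * 8.6 * 0.7
q = 2.89e-05 m^3/s per m


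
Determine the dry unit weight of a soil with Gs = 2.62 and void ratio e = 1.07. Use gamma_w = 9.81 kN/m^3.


Using gamma_d = Gs * gamma_w / (1 + e)
gamma_d = 2.62 * 9.81 / (1 + 1.07)
gamma_d = 2.62 * 9.81 / 2.07
gamma_d = 12.417 kN/m^3


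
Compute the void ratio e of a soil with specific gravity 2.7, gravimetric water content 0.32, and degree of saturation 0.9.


Using the relation e = Gs * w / S
e = 2.7 * 0.32 / 0.9
e = 0.96


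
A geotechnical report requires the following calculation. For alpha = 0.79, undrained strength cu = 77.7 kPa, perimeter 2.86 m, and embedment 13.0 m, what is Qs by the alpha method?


Using Qs = alpha * cu * perimeter * L
Qs = 0.79 * 77.7 * 2.86 * 13.0
Qs = 2282.22 kN


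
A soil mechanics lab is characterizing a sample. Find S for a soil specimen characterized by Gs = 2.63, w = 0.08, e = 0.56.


Result: 0.3757

Derivation:
Using S = Gs * w / e
S = 2.63 * 0.08 / 0.56
S = 0.3757


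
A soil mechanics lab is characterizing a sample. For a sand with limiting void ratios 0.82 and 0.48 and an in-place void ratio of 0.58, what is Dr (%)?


Using Dr = (e_max - e) / (e_max - e_min) * 100
e_max - e = 0.82 - 0.58 = 0.24
e_max - e_min = 0.82 - 0.48 = 0.34
Dr = 0.24 / 0.34 * 100
Dr = 70.59 %


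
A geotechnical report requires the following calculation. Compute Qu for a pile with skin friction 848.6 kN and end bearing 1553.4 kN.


Using Qu = Qf + Qb
Qu = 848.6 + 1553.4
Qu = 2402.0 kN


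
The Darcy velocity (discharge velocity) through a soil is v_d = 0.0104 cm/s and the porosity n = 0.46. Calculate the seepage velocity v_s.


Using v_s = v_d / n
v_s = 0.0104 / 0.46
v_s = 0.02261 cm/s


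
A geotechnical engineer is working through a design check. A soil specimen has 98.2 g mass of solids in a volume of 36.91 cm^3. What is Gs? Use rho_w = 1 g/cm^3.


Using Gs = m_s / (V_s * rho_w)
Since rho_w = 1 g/cm^3:
Gs = 98.2 / 36.91
Gs = 2.661


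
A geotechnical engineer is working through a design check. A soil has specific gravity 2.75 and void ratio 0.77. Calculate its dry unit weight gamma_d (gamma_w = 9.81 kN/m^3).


Using gamma_d = Gs * gamma_w / (1 + e)
gamma_d = 2.75 * 9.81 / (1 + 0.77)
gamma_d = 2.75 * 9.81 / 1.77
gamma_d = 15.242 kN/m^3


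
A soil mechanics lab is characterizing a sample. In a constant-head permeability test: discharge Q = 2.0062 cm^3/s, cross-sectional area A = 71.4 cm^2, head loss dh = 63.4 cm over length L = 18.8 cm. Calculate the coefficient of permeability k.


Result: 0.008332 cm/s

Derivation:
Compute hydraulic gradient:
i = dh / L = 63.4 / 18.8 = 3.37234
Then apply Darcy's law:
k = Q / (A * i)
k = 2.0062 / (71.4 * 3.37234)
k = 2.0062 / 240.785
k = 0.008332 cm/s


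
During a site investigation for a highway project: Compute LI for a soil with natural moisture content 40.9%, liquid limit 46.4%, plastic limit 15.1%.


Result: 0.824

Derivation:
First compute the plasticity index:
PI = LL - PL = 46.4 - 15.1 = 31.3
Then compute the liquidity index:
LI = (w - PL) / PI
LI = (40.9 - 15.1) / 31.3
LI = 0.824


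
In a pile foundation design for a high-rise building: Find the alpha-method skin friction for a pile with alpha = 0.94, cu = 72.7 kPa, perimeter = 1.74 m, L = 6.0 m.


Result: 713.45 kN

Derivation:
Using Qs = alpha * cu * perimeter * L
Qs = 0.94 * 72.7 * 1.74 * 6.0
Qs = 713.45 kN


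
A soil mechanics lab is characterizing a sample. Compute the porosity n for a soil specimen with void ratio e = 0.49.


Result: 0.3289

Derivation:
Using the relation n = e / (1 + e)
n = 0.49 / (1 + 0.49)
n = 0.49 / 1.49
n = 0.3289


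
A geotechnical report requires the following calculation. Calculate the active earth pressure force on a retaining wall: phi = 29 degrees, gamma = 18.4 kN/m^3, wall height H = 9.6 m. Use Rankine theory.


Compute active earth pressure coefficient:
Ka = tan^2(45 - phi/2) = tan^2(30.5) = 0.346974
Compute active force:
Pa = 0.5 * Ka * gamma * H^2
Pa = 0.5 * 0.346974 * 18.4 * 9.6^2
Pa = 294.19 kN/m


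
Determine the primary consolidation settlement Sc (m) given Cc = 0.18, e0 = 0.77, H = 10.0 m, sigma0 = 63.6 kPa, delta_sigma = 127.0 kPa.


Using Sc = Cc * H / (1 + e0) * log10((sigma0 + delta_sigma) / sigma0)
Stress ratio = (63.6 + 127.0) / 63.6 = 2.99686
log10(2.99686) = 0.476666
Cc * H / (1 + e0) = 0.18 * 10.0 / (1 + 0.77) = 1.01695
Sc = 1.01695 * 0.476666
Sc = 0.4847 m


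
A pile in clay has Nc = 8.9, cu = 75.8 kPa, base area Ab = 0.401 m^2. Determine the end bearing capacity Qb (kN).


Using Qb = Nc * cu * Ab
Qb = 8.9 * 75.8 * 0.401
Qb = 270.52 kN


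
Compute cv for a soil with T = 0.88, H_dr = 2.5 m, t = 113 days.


Using cv = T * H_dr^2 / t
H_dr^2 = 2.5^2 = 6.25
cv = 0.88 * 6.25 / 113
cv = 0.04867 m^2/day


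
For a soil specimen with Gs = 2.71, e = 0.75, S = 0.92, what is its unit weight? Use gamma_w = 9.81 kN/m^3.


Using gamma = gamma_w * (Gs + S*e) / (1 + e)
Numerator: Gs + S*e = 2.71 + 0.92*0.75 = 3.4
Denominator: 1 + e = 1 + 0.75 = 1.75
gamma = 9.81 * 3.4 / 1.75
gamma = 19.059 kN/m^3


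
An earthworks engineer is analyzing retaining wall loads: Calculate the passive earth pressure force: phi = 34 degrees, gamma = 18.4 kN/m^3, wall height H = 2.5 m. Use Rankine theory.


Compute passive earth pressure coefficient:
Kp = tan^2(45 + phi/2) = tan^2(62.0) = 3.537132
Compute passive force:
Pp = 0.5 * Kp * gamma * H^2
Pp = 0.5 * 3.537132 * 18.4 * 2.5^2
Pp = 203.39 kN/m


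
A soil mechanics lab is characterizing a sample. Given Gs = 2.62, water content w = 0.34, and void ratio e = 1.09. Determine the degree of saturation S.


Result: 0.8172

Derivation:
Using S = Gs * w / e
S = 2.62 * 0.34 / 1.09
S = 0.8172


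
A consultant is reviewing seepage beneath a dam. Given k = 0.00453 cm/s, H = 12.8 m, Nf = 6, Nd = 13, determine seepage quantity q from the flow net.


Convert k to m/s for unit consistency with H:
k = 0.00453 cm/s = 0.00453 / 100 m/s = 4.53e-05 m/s
Using q = k * H * Nf / Nd
Nf / Nd = 6 / 13 = 0.4615
q = 4.53e-05 * 12.8 * 0.4615
q = 0.0002676 m^3/s per m


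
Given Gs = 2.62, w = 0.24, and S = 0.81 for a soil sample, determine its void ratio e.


Using the relation e = Gs * w / S
e = 2.62 * 0.24 / 0.81
e = 0.7763


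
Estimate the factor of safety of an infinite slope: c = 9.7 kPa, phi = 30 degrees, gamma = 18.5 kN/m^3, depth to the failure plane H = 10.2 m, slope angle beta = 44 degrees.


Result: 0.701

Derivation:
Using Fs = c / (gamma*H*sin(beta)*cos(beta)) + tan(phi)/tan(beta)
Cohesion contribution = 9.7 / (18.5*10.2*sin(44)*cos(44))
Cohesion contribution = 0.102871
Friction contribution = tan(30)/tan(44) = 0.597864
Fs = 0.102871 + 0.597864
Fs = 0.701


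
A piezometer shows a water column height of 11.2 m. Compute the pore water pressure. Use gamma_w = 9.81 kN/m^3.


Result: 109.87 kPa

Derivation:
Using u = gamma_w * h_w
u = 9.81 * 11.2
u = 109.87 kPa


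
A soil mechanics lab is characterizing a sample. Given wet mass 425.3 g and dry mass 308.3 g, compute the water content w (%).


Result: 37.95 %

Derivation:
Using w = (m_wet - m_dry) / m_dry * 100
m_wet - m_dry = 425.3 - 308.3 = 117.0 g
w = 117.0 / 308.3 * 100
w = 37.95 %


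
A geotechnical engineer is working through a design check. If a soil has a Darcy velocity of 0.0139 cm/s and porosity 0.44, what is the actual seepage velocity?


Using v_s = v_d / n
v_s = 0.0139 / 0.44
v_s = 0.03159 cm/s


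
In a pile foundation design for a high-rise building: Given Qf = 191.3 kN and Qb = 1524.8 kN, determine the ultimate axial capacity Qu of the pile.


Using Qu = Qf + Qb
Qu = 191.3 + 1524.8
Qu = 1716.1 kN


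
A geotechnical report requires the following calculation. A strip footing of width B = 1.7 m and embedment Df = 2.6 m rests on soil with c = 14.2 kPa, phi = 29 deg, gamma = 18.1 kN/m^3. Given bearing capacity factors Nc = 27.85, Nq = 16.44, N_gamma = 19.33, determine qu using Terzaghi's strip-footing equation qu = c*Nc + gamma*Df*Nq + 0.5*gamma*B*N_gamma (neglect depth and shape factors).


Result: 1466.53 kPa

Derivation:
Compute qu = c*Nc + gamma*Df*Nq + 0.5*gamma*B*N_gamma
Term 1: 14.2 * 27.85 = 395.47
Term 2: 18.1 * 2.6 * 16.44 = 773.6664
Term 3: 0.5 * 18.1 * 1.7 * 19.33 = 297.39205
qu = 395.47 + 773.6664 + 297.39205
qu = 1466.53 kPa


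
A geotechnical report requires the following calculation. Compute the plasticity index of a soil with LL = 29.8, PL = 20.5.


Result: 9.3

Derivation:
Using PI = LL - PL
PI = 29.8 - 20.5
PI = 9.3


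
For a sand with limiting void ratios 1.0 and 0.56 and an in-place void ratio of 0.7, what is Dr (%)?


Result: 68.18 %

Derivation:
Using Dr = (e_max - e) / (e_max - e_min) * 100
e_max - e = 1.0 - 0.7 = 0.3
e_max - e_min = 1.0 - 0.56 = 0.44
Dr = 0.3 / 0.44 * 100
Dr = 68.18 %


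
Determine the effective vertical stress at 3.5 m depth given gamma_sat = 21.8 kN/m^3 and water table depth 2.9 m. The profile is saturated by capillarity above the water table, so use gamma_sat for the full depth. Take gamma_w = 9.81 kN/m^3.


Result: 70.41 kPa

Derivation:
Total stress = gamma_sat * depth
sigma = 21.8 * 3.5 = 76.3 kPa
Pore water pressure u = gamma_w * (depth - d_wt)
u = 9.81 * (3.5 - 2.9) = 5.886 kPa
Effective stress = sigma - u
sigma' = 76.3 - 5.886 = 70.41 kPa


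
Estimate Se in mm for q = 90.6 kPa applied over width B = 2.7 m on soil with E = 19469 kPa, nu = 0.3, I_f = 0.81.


Using Se = q * B * (1 - nu^2) * I_f / E
1 - nu^2 = 1 - 0.3^2 = 0.91
Se = 90.6 * 2.7 * 0.91 * 0.81 / 19469
Se = 0.009261 m
Convert to mm: Se = 0.009261 * 1000 = 9.261 mm


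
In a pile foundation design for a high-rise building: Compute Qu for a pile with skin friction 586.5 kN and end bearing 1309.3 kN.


Using Qu = Qf + Qb
Qu = 586.5 + 1309.3
Qu = 1895.8 kN


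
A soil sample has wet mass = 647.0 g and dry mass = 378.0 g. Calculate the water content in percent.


Using w = (m_wet - m_dry) / m_dry * 100
m_wet - m_dry = 647.0 - 378.0 = 269.0 g
w = 269.0 / 378.0 * 100
w = 71.16 %


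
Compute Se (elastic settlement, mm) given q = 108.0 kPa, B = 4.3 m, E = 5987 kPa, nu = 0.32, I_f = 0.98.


Result: 68.233 mm

Derivation:
Using Se = q * B * (1 - nu^2) * I_f / E
1 - nu^2 = 1 - 0.32^2 = 0.8976
Se = 108.0 * 4.3 * 0.8976 * 0.98 / 5987
Se = 0.068233 m
Convert to mm: Se = 0.068233 * 1000 = 68.233 mm


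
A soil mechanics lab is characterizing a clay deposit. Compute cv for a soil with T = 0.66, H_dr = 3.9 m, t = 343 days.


Result: 0.02927 m^2/day

Derivation:
Using cv = T * H_dr^2 / t
H_dr^2 = 3.9^2 = 15.21
cv = 0.66 * 15.21 / 343
cv = 0.02927 m^2/day


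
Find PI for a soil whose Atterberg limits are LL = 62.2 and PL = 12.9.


Result: 49.3

Derivation:
Using PI = LL - PL
PI = 62.2 - 12.9
PI = 49.3


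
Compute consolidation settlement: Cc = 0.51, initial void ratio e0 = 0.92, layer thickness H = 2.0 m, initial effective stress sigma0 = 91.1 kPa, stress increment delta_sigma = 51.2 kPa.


Result: 0.1029 m

Derivation:
Using Sc = Cc * H / (1 + e0) * log10((sigma0 + delta_sigma) / sigma0)
Stress ratio = (91.1 + 51.2) / 91.1 = 1.56202
log10(1.56202) = 0.193687
Cc * H / (1 + e0) = 0.51 * 2.0 / (1 + 0.92) = 0.53125
Sc = 0.53125 * 0.193687
Sc = 0.1029 m


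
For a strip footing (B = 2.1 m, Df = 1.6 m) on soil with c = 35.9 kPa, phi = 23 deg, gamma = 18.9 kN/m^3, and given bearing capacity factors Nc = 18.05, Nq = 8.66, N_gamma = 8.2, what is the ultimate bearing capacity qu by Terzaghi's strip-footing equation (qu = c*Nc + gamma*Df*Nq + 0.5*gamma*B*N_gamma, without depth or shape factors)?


Result: 1072.6 kPa

Derivation:
Compute qu = c*Nc + gamma*Df*Nq + 0.5*gamma*B*N_gamma
Term 1: 35.9 * 18.05 = 647.995
Term 2: 18.9 * 1.6 * 8.66 = 261.8784
Term 3: 0.5 * 18.9 * 2.1 * 8.2 = 162.729
qu = 647.995 + 261.8784 + 162.729
qu = 1072.6 kPa


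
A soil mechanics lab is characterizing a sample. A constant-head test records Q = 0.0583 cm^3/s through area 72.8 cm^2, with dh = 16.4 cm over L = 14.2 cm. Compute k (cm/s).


Compute hydraulic gradient:
i = dh / L = 16.4 / 14.2 = 1.15493
Then apply Darcy's law:
k = Q / (A * i)
k = 0.0583 / (72.8 * 1.15493)
k = 0.0583 / 84.0789
k = 0.000693 cm/s


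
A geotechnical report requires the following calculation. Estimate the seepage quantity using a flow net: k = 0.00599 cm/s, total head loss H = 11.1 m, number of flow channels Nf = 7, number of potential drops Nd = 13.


Result: 0.000358 m^3/s per m

Derivation:
Convert k to m/s for unit consistency with H:
k = 0.00599 cm/s = 0.00599 / 100 m/s = 5.99e-05 m/s
Using q = k * H * Nf / Nd
Nf / Nd = 7 / 13 = 0.5385
q = 5.99e-05 * 11.1 * 0.5385
q = 0.000358 m^3/s per m


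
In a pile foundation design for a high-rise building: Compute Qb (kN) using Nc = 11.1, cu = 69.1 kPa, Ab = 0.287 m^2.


Using Qb = Nc * cu * Ab
Qb = 11.1 * 69.1 * 0.287
Qb = 220.13 kN


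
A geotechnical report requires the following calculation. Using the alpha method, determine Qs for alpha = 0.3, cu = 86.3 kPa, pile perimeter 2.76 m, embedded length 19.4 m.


Using Qs = alpha * cu * perimeter * L
Qs = 0.3 * 86.3 * 2.76 * 19.4
Qs = 1386.25 kN


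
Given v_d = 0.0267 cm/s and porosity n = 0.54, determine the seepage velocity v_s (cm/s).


Result: 0.04944 cm/s

Derivation:
Using v_s = v_d / n
v_s = 0.0267 / 0.54
v_s = 0.04944 cm/s


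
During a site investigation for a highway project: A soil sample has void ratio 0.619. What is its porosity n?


Result: 0.3823

Derivation:
Using the relation n = e / (1 + e)
n = 0.619 / (1 + 0.619)
n = 0.619 / 1.619
n = 0.3823


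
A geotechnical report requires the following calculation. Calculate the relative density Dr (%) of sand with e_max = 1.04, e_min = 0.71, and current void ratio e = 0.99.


Result: 15.15 %

Derivation:
Using Dr = (e_max - e) / (e_max - e_min) * 100
e_max - e = 1.04 - 0.99 = 0.05
e_max - e_min = 1.04 - 0.71 = 0.33
Dr = 0.05 / 0.33 * 100
Dr = 15.15 %


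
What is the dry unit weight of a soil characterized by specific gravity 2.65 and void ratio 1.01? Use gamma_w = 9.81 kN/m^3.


Result: 12.934 kN/m^3

Derivation:
Using gamma_d = Gs * gamma_w / (1 + e)
gamma_d = 2.65 * 9.81 / (1 + 1.01)
gamma_d = 2.65 * 9.81 / 2.01
gamma_d = 12.934 kN/m^3


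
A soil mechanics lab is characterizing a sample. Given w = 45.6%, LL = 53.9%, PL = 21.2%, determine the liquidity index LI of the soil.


Result: 0.746

Derivation:
First compute the plasticity index:
PI = LL - PL = 53.9 - 21.2 = 32.7
Then compute the liquidity index:
LI = (w - PL) / PI
LI = (45.6 - 21.2) / 32.7
LI = 0.746


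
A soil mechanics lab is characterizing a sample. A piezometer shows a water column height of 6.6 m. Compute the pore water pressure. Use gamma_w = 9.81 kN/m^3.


Using u = gamma_w * h_w
u = 9.81 * 6.6
u = 64.75 kPa


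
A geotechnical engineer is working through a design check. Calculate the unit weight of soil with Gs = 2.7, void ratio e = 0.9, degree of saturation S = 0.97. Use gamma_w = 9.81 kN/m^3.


Using gamma = gamma_w * (Gs + S*e) / (1 + e)
Numerator: Gs + S*e = 2.7 + 0.97*0.9 = 3.573
Denominator: 1 + e = 1 + 0.9 = 1.9
gamma = 9.81 * 3.573 / 1.9
gamma = 18.448 kN/m^3


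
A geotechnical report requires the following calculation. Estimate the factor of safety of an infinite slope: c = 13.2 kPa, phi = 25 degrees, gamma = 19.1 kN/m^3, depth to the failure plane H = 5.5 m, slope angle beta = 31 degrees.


Result: 1.061

Derivation:
Using Fs = c / (gamma*H*sin(beta)*cos(beta)) + tan(phi)/tan(beta)
Cohesion contribution = 13.2 / (19.1*5.5*sin(31)*cos(31))
Cohesion contribution = 0.284625
Friction contribution = tan(25)/tan(31) = 0.776066
Fs = 0.284625 + 0.776066
Fs = 1.061


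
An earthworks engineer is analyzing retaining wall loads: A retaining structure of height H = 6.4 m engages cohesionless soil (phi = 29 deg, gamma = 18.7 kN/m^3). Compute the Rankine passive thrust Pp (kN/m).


Result: 1103.76 kN/m

Derivation:
Compute passive earth pressure coefficient:
Kp = tan^2(45 + phi/2) = tan^2(59.5) = 2.88206
Compute passive force:
Pp = 0.5 * Kp * gamma * H^2
Pp = 0.5 * 2.88206 * 18.7 * 6.4^2
Pp = 1103.76 kN/m


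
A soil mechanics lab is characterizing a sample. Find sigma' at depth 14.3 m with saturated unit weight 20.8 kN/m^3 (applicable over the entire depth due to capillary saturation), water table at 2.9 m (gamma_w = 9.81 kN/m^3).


Total stress = gamma_sat * depth
sigma = 20.8 * 14.3 = 297.44 kPa
Pore water pressure u = gamma_w * (depth - d_wt)
u = 9.81 * (14.3 - 2.9) = 111.834 kPa
Effective stress = sigma - u
sigma' = 297.44 - 111.834 = 185.61 kPa


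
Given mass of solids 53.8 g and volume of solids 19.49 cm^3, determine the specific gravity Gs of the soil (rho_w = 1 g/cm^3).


Using Gs = m_s / (V_s * rho_w)
Since rho_w = 1 g/cm^3:
Gs = 53.8 / 19.49
Gs = 2.76


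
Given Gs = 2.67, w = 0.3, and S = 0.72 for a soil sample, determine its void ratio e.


Using the relation e = Gs * w / S
e = 2.67 * 0.3 / 0.72
e = 1.1125


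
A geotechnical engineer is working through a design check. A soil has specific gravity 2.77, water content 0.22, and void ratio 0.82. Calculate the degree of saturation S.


Using S = Gs * w / e
S = 2.77 * 0.22 / 0.82
S = 0.7432


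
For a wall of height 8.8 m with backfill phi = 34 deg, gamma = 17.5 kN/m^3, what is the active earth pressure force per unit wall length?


Compute active earth pressure coefficient:
Ka = tan^2(45 - phi/2) = tan^2(28.0) = 0.282715
Compute active force:
Pa = 0.5 * Ka * gamma * H^2
Pa = 0.5 * 0.282715 * 17.5 * 8.8^2
Pa = 191.57 kN/m


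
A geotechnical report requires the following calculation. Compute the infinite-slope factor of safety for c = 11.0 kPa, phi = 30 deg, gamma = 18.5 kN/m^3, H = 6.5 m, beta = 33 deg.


Using Fs = c / (gamma*H*sin(beta)*cos(beta)) + tan(phi)/tan(beta)
Cohesion contribution = 11.0 / (18.5*6.5*sin(33)*cos(33))
Cohesion contribution = 0.200266
Friction contribution = tan(30)/tan(33) = 0.889041
Fs = 0.200266 + 0.889041
Fs = 1.089


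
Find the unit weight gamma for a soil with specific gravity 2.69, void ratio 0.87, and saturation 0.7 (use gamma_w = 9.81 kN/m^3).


Using gamma = gamma_w * (Gs + S*e) / (1 + e)
Numerator: Gs + S*e = 2.69 + 0.7*0.87 = 3.299
Denominator: 1 + e = 1 + 0.87 = 1.87
gamma = 9.81 * 3.299 / 1.87
gamma = 17.307 kN/m^3


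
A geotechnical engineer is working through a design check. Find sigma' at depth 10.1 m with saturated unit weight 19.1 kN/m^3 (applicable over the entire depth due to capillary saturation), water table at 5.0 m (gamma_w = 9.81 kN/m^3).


Total stress = gamma_sat * depth
sigma = 19.1 * 10.1 = 192.91 kPa
Pore water pressure u = gamma_w * (depth - d_wt)
u = 9.81 * (10.1 - 5.0) = 50.031 kPa
Effective stress = sigma - u
sigma' = 192.91 - 50.031 = 142.88 kPa


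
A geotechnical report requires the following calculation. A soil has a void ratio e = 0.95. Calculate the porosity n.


Using the relation n = e / (1 + e)
n = 0.95 / (1 + 0.95)
n = 0.95 / 1.95
n = 0.4872


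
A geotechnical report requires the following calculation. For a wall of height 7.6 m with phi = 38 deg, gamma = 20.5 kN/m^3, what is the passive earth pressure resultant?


Compute passive earth pressure coefficient:
Kp = tan^2(45 + phi/2) = tan^2(64.0) = 4.203746
Compute passive force:
Pp = 0.5 * Kp * gamma * H^2
Pp = 0.5 * 4.203746 * 20.5 * 7.6^2
Pp = 2488.79 kN/m


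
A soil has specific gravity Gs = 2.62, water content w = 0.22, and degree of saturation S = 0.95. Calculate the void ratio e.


Result: 0.6067

Derivation:
Using the relation e = Gs * w / S
e = 2.62 * 0.22 / 0.95
e = 0.6067


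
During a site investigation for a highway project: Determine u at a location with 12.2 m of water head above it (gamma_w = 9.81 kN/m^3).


Result: 119.68 kPa

Derivation:
Using u = gamma_w * h_w
u = 9.81 * 12.2
u = 119.68 kPa


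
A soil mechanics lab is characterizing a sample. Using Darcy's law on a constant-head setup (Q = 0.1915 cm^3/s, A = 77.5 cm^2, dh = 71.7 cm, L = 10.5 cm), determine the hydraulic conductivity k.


Result: 0.000362 cm/s

Derivation:
Compute hydraulic gradient:
i = dh / L = 71.7 / 10.5 = 6.82857
Then apply Darcy's law:
k = Q / (A * i)
k = 0.1915 / (77.5 * 6.82857)
k = 0.1915 / 529.214
k = 0.000362 cm/s


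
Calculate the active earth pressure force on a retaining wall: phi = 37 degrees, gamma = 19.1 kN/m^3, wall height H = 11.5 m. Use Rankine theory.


Compute active earth pressure coefficient:
Ka = tan^2(45 - phi/2) = tan^2(26.5) = 0.248584
Compute active force:
Pa = 0.5 * Ka * gamma * H^2
Pa = 0.5 * 0.248584 * 19.1 * 11.5^2
Pa = 313.96 kN/m


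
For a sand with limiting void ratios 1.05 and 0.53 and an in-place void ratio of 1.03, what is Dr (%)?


Using Dr = (e_max - e) / (e_max - e_min) * 100
e_max - e = 1.05 - 1.03 = 0.02
e_max - e_min = 1.05 - 0.53 = 0.52
Dr = 0.02 / 0.52 * 100
Dr = 3.85 %


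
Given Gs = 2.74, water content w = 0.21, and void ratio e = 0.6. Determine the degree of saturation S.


Result: 0.959

Derivation:
Using S = Gs * w / e
S = 2.74 * 0.21 / 0.6
S = 0.959


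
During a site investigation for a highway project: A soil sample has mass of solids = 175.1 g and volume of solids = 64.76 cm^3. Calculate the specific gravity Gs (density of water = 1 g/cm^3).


Using Gs = m_s / (V_s * rho_w)
Since rho_w = 1 g/cm^3:
Gs = 175.1 / 64.76
Gs = 2.704


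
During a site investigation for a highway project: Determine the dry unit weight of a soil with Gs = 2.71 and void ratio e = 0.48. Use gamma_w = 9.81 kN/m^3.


Using gamma_d = Gs * gamma_w / (1 + e)
gamma_d = 2.71 * 9.81 / (1 + 0.48)
gamma_d = 2.71 * 9.81 / 1.48
gamma_d = 17.963 kN/m^3


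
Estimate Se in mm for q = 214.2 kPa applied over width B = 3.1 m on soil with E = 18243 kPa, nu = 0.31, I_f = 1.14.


Using Se = q * B * (1 - nu^2) * I_f / E
1 - nu^2 = 1 - 0.31^2 = 0.9039
Se = 214.2 * 3.1 * 0.9039 * 1.14 / 18243
Se = 0.037507 m
Convert to mm: Se = 0.037507 * 1000 = 37.507 mm


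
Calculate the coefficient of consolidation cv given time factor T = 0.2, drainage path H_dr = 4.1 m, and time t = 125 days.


Result: 0.0269 m^2/day

Derivation:
Using cv = T * H_dr^2 / t
H_dr^2 = 4.1^2 = 16.81
cv = 0.2 * 16.81 / 125
cv = 0.0269 m^2/day


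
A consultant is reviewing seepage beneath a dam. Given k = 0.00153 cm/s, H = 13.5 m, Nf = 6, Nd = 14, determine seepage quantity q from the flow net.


Convert k to m/s for unit consistency with H:
k = 0.00153 cm/s = 0.00153 / 100 m/s = 1.53e-05 m/s
Using q = k * H * Nf / Nd
Nf / Nd = 6 / 14 = 0.4286
q = 1.53e-05 * 13.5 * 0.4286
q = 8.852e-05 m^3/s per m


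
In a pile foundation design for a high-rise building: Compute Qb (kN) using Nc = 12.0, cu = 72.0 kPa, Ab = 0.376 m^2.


Using Qb = Nc * cu * Ab
Qb = 12.0 * 72.0 * 0.376
Qb = 324.86 kN


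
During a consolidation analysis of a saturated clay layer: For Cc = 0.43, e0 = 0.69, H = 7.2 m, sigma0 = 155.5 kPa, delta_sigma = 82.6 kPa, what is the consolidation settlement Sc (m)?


Result: 0.339 m

Derivation:
Using Sc = Cc * H / (1 + e0) * log10((sigma0 + delta_sigma) / sigma0)
Stress ratio = (155.5 + 82.6) / 155.5 = 1.53119
log10(1.53119) = 0.185029
Cc * H / (1 + e0) = 0.43 * 7.2 / (1 + 0.69) = 1.83195
Sc = 1.83195 * 0.185029
Sc = 0.339 m


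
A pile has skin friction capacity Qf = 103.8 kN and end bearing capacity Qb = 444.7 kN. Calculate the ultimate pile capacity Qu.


Result: 548.5 kN

Derivation:
Using Qu = Qf + Qb
Qu = 103.8 + 444.7
Qu = 548.5 kN


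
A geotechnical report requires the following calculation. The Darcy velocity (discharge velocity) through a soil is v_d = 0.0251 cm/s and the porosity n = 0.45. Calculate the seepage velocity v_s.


Result: 0.05578 cm/s

Derivation:
Using v_s = v_d / n
v_s = 0.0251 / 0.45
v_s = 0.05578 cm/s


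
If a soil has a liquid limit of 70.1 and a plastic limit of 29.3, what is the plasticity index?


Using PI = LL - PL
PI = 70.1 - 29.3
PI = 40.8


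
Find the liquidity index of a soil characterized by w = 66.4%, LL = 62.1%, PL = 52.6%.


Result: 1.453

Derivation:
First compute the plasticity index:
PI = LL - PL = 62.1 - 52.6 = 9.5
Then compute the liquidity index:
LI = (w - PL) / PI
LI = (66.4 - 52.6) / 9.5
LI = 1.453


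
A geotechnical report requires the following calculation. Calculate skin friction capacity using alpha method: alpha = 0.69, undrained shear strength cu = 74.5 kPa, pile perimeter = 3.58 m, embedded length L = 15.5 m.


Using Qs = alpha * cu * perimeter * L
Qs = 0.69 * 74.5 * 3.58 * 15.5
Qs = 2852.46 kN


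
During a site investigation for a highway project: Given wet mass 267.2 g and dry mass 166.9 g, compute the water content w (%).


Result: 60.1 %

Derivation:
Using w = (m_wet - m_dry) / m_dry * 100
m_wet - m_dry = 267.2 - 166.9 = 100.3 g
w = 100.3 / 166.9 * 100
w = 60.1 %


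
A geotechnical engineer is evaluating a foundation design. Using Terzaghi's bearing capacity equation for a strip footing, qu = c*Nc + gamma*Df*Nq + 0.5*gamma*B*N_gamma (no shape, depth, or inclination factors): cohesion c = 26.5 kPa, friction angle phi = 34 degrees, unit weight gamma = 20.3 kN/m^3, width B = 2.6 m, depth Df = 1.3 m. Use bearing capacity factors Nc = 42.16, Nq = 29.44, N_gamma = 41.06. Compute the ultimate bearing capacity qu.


Result: 2977.74 kPa

Derivation:
Compute qu = c*Nc + gamma*Df*Nq + 0.5*gamma*B*N_gamma
Term 1: 26.5 * 42.16 = 1117.24
Term 2: 20.3 * 1.3 * 29.44 = 776.9216
Term 3: 0.5 * 20.3 * 2.6 * 41.06 = 1083.5734
qu = 1117.24 + 776.9216 + 1083.5734
qu = 2977.74 kPa


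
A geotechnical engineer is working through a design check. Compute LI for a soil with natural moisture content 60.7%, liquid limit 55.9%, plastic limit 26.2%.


First compute the plasticity index:
PI = LL - PL = 55.9 - 26.2 = 29.7
Then compute the liquidity index:
LI = (w - PL) / PI
LI = (60.7 - 26.2) / 29.7
LI = 1.162


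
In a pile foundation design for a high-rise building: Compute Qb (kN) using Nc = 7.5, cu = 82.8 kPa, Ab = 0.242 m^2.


Using Qb = Nc * cu * Ab
Qb = 7.5 * 82.8 * 0.242
Qb = 150.28 kN


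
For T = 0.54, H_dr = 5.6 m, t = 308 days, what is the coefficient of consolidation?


Using cv = T * H_dr^2 / t
H_dr^2 = 5.6^2 = 31.36
cv = 0.54 * 31.36 / 308
cv = 0.05498 m^2/day


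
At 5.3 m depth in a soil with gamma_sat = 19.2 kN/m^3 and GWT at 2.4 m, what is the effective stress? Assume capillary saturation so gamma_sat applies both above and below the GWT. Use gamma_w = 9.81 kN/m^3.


Total stress = gamma_sat * depth
sigma = 19.2 * 5.3 = 101.76 kPa
Pore water pressure u = gamma_w * (depth - d_wt)
u = 9.81 * (5.3 - 2.4) = 28.449 kPa
Effective stress = sigma - u
sigma' = 101.76 - 28.449 = 73.31 kPa


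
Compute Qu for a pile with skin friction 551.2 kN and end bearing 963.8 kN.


Result: 1515.0 kN

Derivation:
Using Qu = Qf + Qb
Qu = 551.2 + 963.8
Qu = 1515.0 kN


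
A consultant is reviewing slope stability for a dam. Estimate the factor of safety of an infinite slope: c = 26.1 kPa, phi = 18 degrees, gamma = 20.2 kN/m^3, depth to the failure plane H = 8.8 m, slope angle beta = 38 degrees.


Using Fs = c / (gamma*H*sin(beta)*cos(beta)) + tan(phi)/tan(beta)
Cohesion contribution = 26.1 / (20.2*8.8*sin(38)*cos(38))
Cohesion contribution = 0.302644
Friction contribution = tan(18)/tan(38) = 0.415878
Fs = 0.302644 + 0.415878
Fs = 0.719


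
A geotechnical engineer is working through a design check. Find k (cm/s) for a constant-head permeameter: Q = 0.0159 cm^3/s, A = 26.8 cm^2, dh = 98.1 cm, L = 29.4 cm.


Compute hydraulic gradient:
i = dh / L = 98.1 / 29.4 = 3.33673
Then apply Darcy's law:
k = Q / (A * i)
k = 0.0159 / (26.8 * 3.33673)
k = 0.0159 / 89.4245
k = 0.000178 cm/s


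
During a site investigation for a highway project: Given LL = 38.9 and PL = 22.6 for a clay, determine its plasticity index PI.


Using PI = LL - PL
PI = 38.9 - 22.6
PI = 16.3


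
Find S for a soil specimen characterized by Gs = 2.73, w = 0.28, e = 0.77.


Result: 0.9927

Derivation:
Using S = Gs * w / e
S = 2.73 * 0.28 / 0.77
S = 0.9927


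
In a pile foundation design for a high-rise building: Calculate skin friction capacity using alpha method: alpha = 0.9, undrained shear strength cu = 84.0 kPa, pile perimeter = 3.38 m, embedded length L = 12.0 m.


Using Qs = alpha * cu * perimeter * L
Qs = 0.9 * 84.0 * 3.38 * 12.0
Qs = 3066.34 kN


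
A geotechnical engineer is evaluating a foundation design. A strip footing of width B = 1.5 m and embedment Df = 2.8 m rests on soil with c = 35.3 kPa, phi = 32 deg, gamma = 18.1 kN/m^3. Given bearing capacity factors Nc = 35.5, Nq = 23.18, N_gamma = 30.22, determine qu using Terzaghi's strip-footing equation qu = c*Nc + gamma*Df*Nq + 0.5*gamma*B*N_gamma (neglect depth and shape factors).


Result: 2838.15 kPa

Derivation:
Compute qu = c*Nc + gamma*Df*Nq + 0.5*gamma*B*N_gamma
Term 1: 35.3 * 35.5 = 1253.15
Term 2: 18.1 * 2.8 * 23.18 = 1174.7624
Term 3: 0.5 * 18.1 * 1.5 * 30.22 = 410.2365
qu = 1253.15 + 1174.7624 + 410.2365
qu = 2838.15 kPa


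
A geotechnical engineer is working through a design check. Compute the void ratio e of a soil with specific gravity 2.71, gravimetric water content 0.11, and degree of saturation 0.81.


Result: 0.368

Derivation:
Using the relation e = Gs * w / S
e = 2.71 * 0.11 / 0.81
e = 0.368


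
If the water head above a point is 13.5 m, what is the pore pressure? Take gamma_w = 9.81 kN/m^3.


Result: 132.44 kPa

Derivation:
Using u = gamma_w * h_w
u = 9.81 * 13.5
u = 132.44 kPa


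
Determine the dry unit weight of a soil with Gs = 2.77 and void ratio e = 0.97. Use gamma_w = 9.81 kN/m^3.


Result: 13.794 kN/m^3

Derivation:
Using gamma_d = Gs * gamma_w / (1 + e)
gamma_d = 2.77 * 9.81 / (1 + 0.97)
gamma_d = 2.77 * 9.81 / 1.97
gamma_d = 13.794 kN/m^3


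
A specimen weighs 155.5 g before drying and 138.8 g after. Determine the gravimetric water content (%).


Using w = (m_wet - m_dry) / m_dry * 100
m_wet - m_dry = 155.5 - 138.8 = 16.7 g
w = 16.7 / 138.8 * 100
w = 12.03 %


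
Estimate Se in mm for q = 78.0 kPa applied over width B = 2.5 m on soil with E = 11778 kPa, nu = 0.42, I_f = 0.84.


Using Se = q * B * (1 - nu^2) * I_f / E
1 - nu^2 = 1 - 0.42^2 = 0.8236
Se = 78.0 * 2.5 * 0.8236 * 0.84 / 11778
Se = 0.011454 m
Convert to mm: Se = 0.011454 * 1000 = 11.454 mm


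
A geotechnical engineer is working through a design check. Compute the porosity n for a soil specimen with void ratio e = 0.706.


Using the relation n = e / (1 + e)
n = 0.706 / (1 + 0.706)
n = 0.706 / 1.706
n = 0.4138


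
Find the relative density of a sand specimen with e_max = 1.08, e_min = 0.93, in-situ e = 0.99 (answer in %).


Using Dr = (e_max - e) / (e_max - e_min) * 100
e_max - e = 1.08 - 0.99 = 0.09
e_max - e_min = 1.08 - 0.93 = 0.15
Dr = 0.09 / 0.15 * 100
Dr = 60.0 %


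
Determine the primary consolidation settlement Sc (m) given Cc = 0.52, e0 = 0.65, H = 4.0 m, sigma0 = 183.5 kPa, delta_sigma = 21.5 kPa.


Result: 0.0607 m

Derivation:
Using Sc = Cc * H / (1 + e0) * log10((sigma0 + delta_sigma) / sigma0)
Stress ratio = (183.5 + 21.5) / 183.5 = 1.11717
log10(1.11717) = 0.0481178
Cc * H / (1 + e0) = 0.52 * 4.0 / (1 + 0.65) = 1.26061
Sc = 1.26061 * 0.0481178
Sc = 0.0607 m


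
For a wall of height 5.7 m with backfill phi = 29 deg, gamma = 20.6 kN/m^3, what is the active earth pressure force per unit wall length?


Compute active earth pressure coefficient:
Ka = tan^2(45 - phi/2) = tan^2(30.5) = 0.346974
Compute active force:
Pa = 0.5 * Ka * gamma * H^2
Pa = 0.5 * 0.346974 * 20.6 * 5.7^2
Pa = 116.11 kN/m
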